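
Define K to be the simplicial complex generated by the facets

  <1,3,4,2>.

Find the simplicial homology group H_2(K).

H_2 ≅ 0.

Order the vertices as 1 < 2 < 3 < 4. Listing each simplex with vertices in this order, K has dimension 3 with simplices:

  0-simplices (4): [1], [2], [3], [4]
  1-simplices (6): [1,2], [1,3], [1,4], [2,3], [2,4], [3,4]
  2-simplices (4): [1,2,3], [1,2,4], [1,3,4], [2,3,4]
  3-simplices (1): [1,2,3,4]

Hence C_0 ≅ Z^4, C_1 ≅ Z^6, C_2 ≅ Z^4, C_3 ≅ Z^1.

The boundary map ∂_1: C_1 → C_0 sends each edge [p,q] (with p < q) to q − p. For instance
  ∂[1,3] = [3] − [1].
This gives a 4×6 integer matrix of rank 3; reducing to Smith normal form yields diagonal entries (1,1,1).

Boundary ∂_2: C_2 → C_1 sends each 2-simplex [p,q,r] to [q,r] − [p,r] + [p,q]. For instance
  ∂[1,2,3] = [2,3] − [1,3] + [1,2],
  ∂[1,2,4] = [2,4] − [1,4] + [1,2].
The 6×4 boundary matrix has rank 3 and Smith normal form diag(1,1,1).

∂_3: C_3 → C_2 sends each 3-simplex σ to the alternating sum Σ_i (−1)^i (σ with its i-th vertex removed). For instance
  ∂[1,2,3,4] = [2,3,4] − [1,3,4] + [1,2,4] − [1,2,3].
The 4×1 boundary matrix has rank 1 and Smith normal form diag(1).

Computing H_k = (kernel of ∂_k) / (image of ∂_{k+1}):

  H_2: rank ker ∂_2 − rank ∂_3 = (4 − 3) − 1 = 0, and the invariant factors of ∂_3 are all 1, so H_2 ≅ 0.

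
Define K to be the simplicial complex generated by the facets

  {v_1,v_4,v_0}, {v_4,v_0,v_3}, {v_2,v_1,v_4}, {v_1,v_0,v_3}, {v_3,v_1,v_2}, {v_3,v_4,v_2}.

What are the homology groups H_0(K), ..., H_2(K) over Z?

H_0 = Z,  H_1 = 0,  H_2 = Z.

Fix the vertex order v_0 < v_1 < v_2 < v_3 < v_4 and write every simplex with vertices in increasing order. Then dim K = 2 and the simplices of K are:

  0-simplices (5): [v_0], [v_1], [v_2], [v_3], [v_4]
  1-simplices (9): [v_0,v_1], [v_0,v_3], [v_0,v_4], [v_1,v_2], [v_1,v_3], [v_1,v_4], [v_2,v_3], [v_2,v_4], [v_3,v_4]
  2-simplices (6): [v_0,v_1,v_3], [v_0,v_1,v_4], [v_0,v_3,v_4], [v_1,v_2,v_3], [v_1,v_2,v_4], [v_2,v_3,v_4]

so the chain groups are C_0 ≅ Z^5, C_1 ≅ Z^9, C_2 ≅ Z^6.

The boundary map ∂_1: C_1 → C_0 is given by ∂[p,q] = [q] − [p].
The resulting 5×9 matrix has rank 4, and its Smith normal form has invariant factors (1,1,1,1).

The boundary map ∂_2: C_2 → C_1 sends each 2-simplex [p,q,r] to [q,r] − [p,r] + [p,q]. For instance
  ∂[v_1,v_2,v_3] = [v_2,v_3] − [v_1,v_3] + [v_1,v_2],
  ∂[v_0,v_1,v_4] = [v_1,v_4] − [v_0,v_4] + [v_0,v_1].
The resulting 9×6 matrix has rank 5, and its Smith normal form has invariant factors (1,1,1,1,1).

Reading off H_k = ker ∂_k / im ∂_{k+1}:

  H_0: rank C_0 − rank ∂_1 = 5 − 4 = 1, and the invariant factors of ∂_1 are all 1, so H_0 ≅ Z.
  H_1: rank ker ∂_1 − rank ∂_2 = (9 − 4) − 5 = 0, and the invariant factors of ∂_2 are all 1, so H_1 ≅ 0.
  H_2: rank ker ∂_2 − rank ∂_3 = (6 − 5) − 0 = 1, and there is no ∂_3, so H_2 ≅ Z.

As a check, the Euler characteristic is 5 − 9 + 6 = 2, which agrees with 1 − 0 + 1 = 2.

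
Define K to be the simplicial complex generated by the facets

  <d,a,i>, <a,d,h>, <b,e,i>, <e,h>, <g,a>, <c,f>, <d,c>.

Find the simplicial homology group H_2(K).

H_2 ≅ 0.

Take the total order a < b < c < d < e < f < g < h < i on the vertex set. Then K (dimension 2) consists of the simplices:

  0-simplices (9): a, b, c, d, e, f, g, h, i
  1-simplices (12): ad, ag, ah, ai, be, bi, cd, cf, dh, di, eh, ei
  2-simplices (3): adh, adi, bei

Hence C_0 ≅ Z^9, C_1 ≅ Z^12, C_2 ≅ Z^3.

Boundary ∂_1: C_1 → C_0 sends each edge [p,q] (with p < q) to q − p.
The 9×12 boundary matrix has rank 8 and Smith normal form diag(1,1,1,1,1,1,1,1).

∂_2: C_2 → C_1 maps a triangle to the signed sum of its edges. For instance
  ∂adi = di − ai + ad,
  ∂bei = ei − bi + be.
This gives a 12×3 integer matrix of rank 3; reducing to Smith normal form yields diagonal entries (1,1,1).

Now H_k = ker ∂_k / im ∂_{k+1}, so:

  H_2: rank ker ∂_2 − rank ∂_3 = (3 − 3) − 0 = 0, and there is no ∂_3, so H_2 = 0.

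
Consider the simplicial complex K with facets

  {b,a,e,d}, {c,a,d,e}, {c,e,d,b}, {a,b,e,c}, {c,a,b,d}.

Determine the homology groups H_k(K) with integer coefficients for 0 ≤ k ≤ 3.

Order the vertices as a < b < c < d < e. Listing each simplex with vertices in this order, K has dimension 3 with simplices:

  0-simplices (5): a, b, c, d, e
  1-simplices (10): ab, ac, ad, ae, bc, bd, be, cd, ce, de
  2-simplices (10): abc, abd, abe, acd, ace, ade, bcd, bce, bde, cde
  3-simplices (5): abcd, abce, abde, acde, bcde

Hence C_0 ≅ Z^5, C_1 ≅ Z^10, C_2 ≅ Z^10, C_3 ≅ Z^5.

The boundary map ∂_1: C_1 → C_0 is given by ∂[p,q] = [q] − [p]. For instance
  ∂ae = e − a.
As a 5×10 matrix over Z this has rank 4, with invariant factors (1,1,1,1).

The boundary map ∂_2: C_2 → C_1 acts by ∂[p,q,r] = [q,r] − [p,r] + [p,q]. For instance
  ∂acd = cd − ad + ac,
  ∂bde = de − be + bd.
This gives a 10×10 integer matrix of rank 6; reducing to Smith normal form yields diagonal entries (1,1,1,1,1,1).

The boundary map ∂_3: C_3 → C_2 sends each 3-simplex σ to the alternating sum Σ_i (−1)^i (σ with its i-th vertex removed). For instance
  ∂acde = cde − ade + ace − acd,
  ∂abcd = bcd − acd + abd − abc.
As a 10×5 matrix over Z this has rank 4, with invariant factors (1,1,1,1).

Now H_k = ker ∂_k / im ∂_{k+1}, so:

  H_0: rank C_0 − rank ∂_1 = 5 − 4 = 1, and the invariant factors of ∂_1 are all 1, so H_0 = Z.
  H_1: rank ker ∂_1 − rank ∂_2 = (10 − 4) − 6 = 0, and the invariant factors of ∂_2 are all 1, so H_1 = 0.
  H_2: rank ker ∂_2 − rank ∂_3 = (10 − 6) − 4 = 0, and the invariant factors of ∂_3 are all 1, so H_2 = 0.
  H_3: rank ker ∂_3 − rank ∂_4 = (5 − 4) − 0 = 1, and there is no ∂_4, so H_3 = Z.

(K is a triangulation of the 3-sphere S^3.)

H_0 ≅ Z,  H_1 = 0,  H_2 = 0,  H_3 ≅ Z.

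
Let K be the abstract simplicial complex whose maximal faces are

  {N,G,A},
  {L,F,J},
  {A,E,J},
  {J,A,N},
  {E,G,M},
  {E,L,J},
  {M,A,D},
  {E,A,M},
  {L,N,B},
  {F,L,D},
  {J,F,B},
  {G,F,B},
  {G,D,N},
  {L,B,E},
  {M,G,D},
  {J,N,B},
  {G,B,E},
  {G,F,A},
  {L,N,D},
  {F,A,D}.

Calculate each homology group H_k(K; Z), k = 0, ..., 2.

Take the total order A < B < D < E < F < G < J < L < M < N on the vertex set. Then K (dimension 2) consists of the simplices:

  0-simplices (10): A, B, D, E, F, G, J, L, M, N
  1-simplices (30): AD, AE, AF, AG, AJ, AM, AN, BE, BF, BG, BJ, BL, BN, DF, DG, DL, DM, DN, EG, EJ, EL, EM, FG, FJ, FL, GM, GN, JL, JN, LN
  2-simplices (20): ADF, ADM, AEJ, AEM, AFG, AGN, AJN, BEG, BEL, BFG, BFJ, BJN, BLN, DFL, DGM, DGN, DLN, EGM, EJL, FJL

giving chain groups C_0 ≅ Z^10, C_1 ≅ Z^30, C_2 ≅ Z^20.

The boundary map ∂_1: C_1 → C_0 maps an edge to its endpoints' difference, ∂[p,q] = q − p.
The 10×30 boundary matrix has rank 9 and Smith normal form diag(1,1,1,1,1,1,1,1,1).

Boundary ∂_2: C_2 → C_1 acts by ∂[p,q,r] = [q,r] − [p,r] + [p,q]. For instance
  ∂FJL = JL − FL + FJ,
  ∂ADM = DM − AM + AD.
The resulting 30×20 matrix has rank 20, and its Smith normal form has invariant factors (1,1,1,1,1,1,1,1,1,1,1,1,1,1,1,1,1,1,1,2).

From H_k ≅ ker(∂_k) / im(∂_{k+1}) we obtain:

  H_0: rank C_0 − rank ∂_1 = 10 − 9 = 1, and the invariant factors of ∂_1 are all 1, so H_0 = Z.
  H_1: rank ker ∂_1 − rank ∂_2 = (30 − 9) − 20 = 1, and ∂_2 has invariant factor 2 > 1, so H_1 = Z ⊕ Z/2.
  H_2: rank ker ∂_2 − rank ∂_3 = (20 − 20) − 0 = 0, and there is no ∂_3, so H_2 = 0.

As a check, the Euler characteristic is 10 − 30 + 20 = 0, which agrees with 1 − 1 + 0 = 0.

H_0 ≅ Z,  H_1 ≅ Z ⊕ Z/2,  H_2 = 0.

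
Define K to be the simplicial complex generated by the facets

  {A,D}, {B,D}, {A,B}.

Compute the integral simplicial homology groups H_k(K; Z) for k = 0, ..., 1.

H_0 = Z,  H_1 = Z.

Take the total order A < B < D on the vertex set. Then K (dimension 1) consists of the simplices:

  0-simplices (3): A, B, D
  1-simplices (3): AB, AD, BD

so the chain groups are C_0 ≅ Z^3, C_1 ≅ Z^3.

The boundary map ∂_1: C_1 → C_0 sends each edge [p,q] (with p < q) to q − p.
This gives a 3×3 integer matrix of rank 2; reducing to Smith normal form yields diagonal entries (1,1).

Computing H_k = (kernel of ∂_k) / (image of ∂_{k+1}):

  H_0: rank C_0 − rank ∂_1 = 3 − 2 = 1, and the invariant factors of ∂_1 are all 1, so H_0 ≅ Z.
  H_1: rank ker ∂_1 − rank ∂_2 = (3 − 2) − 0 = 1, and there is no ∂_2, so H_1 ≅ Z.

(K is a triangulation of the circle S^1.)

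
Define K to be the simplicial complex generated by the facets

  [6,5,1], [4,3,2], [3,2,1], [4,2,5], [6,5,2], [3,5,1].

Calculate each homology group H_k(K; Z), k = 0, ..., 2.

K has 6 vertices, 12 edges, 6 triangles.
rank ∂_0 = 0, rank ∂_1 = 5 ⇒ b_0 = 6 − 0 − 5 = 1; all invariant factors of ∂_1 are 1 so no torsion. So H_0 = Z.
rank ∂_1 = 5, rank ∂_2 = 6 ⇒ b_1 = 12 − 5 − 6 = 1; all invariant factors of ∂_2 are 1 so no torsion. So H_1 = Z.
rank ∂_2 = 6, rank ∂_3 = 0 ⇒ b_2 = 6 − 6 − 0 = 0. So H_2 = 0.

H_0 ≅ Z,  H_1 ≅ Z,  H_2 = 0.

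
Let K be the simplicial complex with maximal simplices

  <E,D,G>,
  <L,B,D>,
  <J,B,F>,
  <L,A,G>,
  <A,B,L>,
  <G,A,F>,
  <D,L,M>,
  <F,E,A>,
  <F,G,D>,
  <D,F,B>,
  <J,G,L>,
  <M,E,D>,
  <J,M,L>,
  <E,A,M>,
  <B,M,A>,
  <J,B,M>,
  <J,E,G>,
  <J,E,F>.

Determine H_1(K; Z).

H_1 ≅ Z ⊕ Z_2.

We work with the vertex ordering A < B < D < E < F < G < J < L < M. The simplices of K, each written with vertices in increasing order, are:

  0-simplices (9): A, B, D, E, F, G, J, L, M
  1-simplices (27): AB, AE, AF, AG, AL, AM, BD, BF, BJ, BL, BM, DE, DF, DG, DL, DM, EF, EG, EJ, EM, FG, FJ, GJ, GL, JL, JM, LM
  2-simplices (18): ABL, ABM, AEF, AEM, AFG, AGL, BDF, BDL, BFJ, BJM, DEG, DEM, DFG, DLM, EFJ, EGJ, GJL, JLM

so the chain groups are C_0 ≅ Z^9, C_1 ≅ Z^27, C_2 ≅ Z^18.

∂_1: C_1 → C_0 maps an edge to its endpoints' difference, ∂[p,q] = q − p.
The resulting 9×27 matrix has rank 8, and its Smith normal form has invariant factors (1,1,1,1,1,1,1,1).

Boundary ∂_2: C_2 → C_1 acts by ∂[p,q,r] = [q,r] − [p,r] + [p,q]. For instance
  ∂DEM = EM − DM + DE,
  ∂DFG = FG − DG + DF.
This gives a 27×18 integer matrix of rank 18; reducing to Smith normal form yields diagonal entries (1,1,1,1,1,1,1,1,1,1,1,1,1,1,1,1,1,2).

Now H_k = ker ∂_k / im ∂_{k+1}, so:

  H_1: rank ker ∂_1 − rank ∂_2 = (27 − 8) − 18 = 1, and ∂_2 has invariant factor 2 > 1, so H_1 ≅ Z ⊕ Z_2.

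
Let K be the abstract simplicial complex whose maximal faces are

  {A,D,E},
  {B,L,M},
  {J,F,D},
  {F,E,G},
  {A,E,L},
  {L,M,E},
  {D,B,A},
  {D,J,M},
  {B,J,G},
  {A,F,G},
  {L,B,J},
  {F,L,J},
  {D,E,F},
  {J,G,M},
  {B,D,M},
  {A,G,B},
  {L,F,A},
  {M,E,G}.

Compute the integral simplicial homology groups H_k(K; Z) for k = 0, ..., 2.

Fix the vertex order A < B < D < E < F < G < J < L < M and write every simplex with vertices in increasing order. Then dim K = 2 and the simplices of K are:

  0-simplices (9): A, B, D, E, F, G, J, L, M
  1-simplices (27): AB, AD, AE, AF, AG, AL, BD, BG, BJ, BL, BM, DE, DF, DJ, DM, EF, EG, EL, EM, FG, FJ, FL, GJ, GM, JL, JM, LM
  2-simplices (18): ABD, ABG, ADE, AEL, AFG, AFL, BDM, BGJ, BJL, BLM, DEF, DFJ, DJM, EFG, EGM, ELM, FJL, GJM

so the chain groups are C_0 ≅ Z^9, C_1 ≅ Z^27, C_2 ≅ Z^18.

Boundary ∂_1: C_1 → C_0 sends each edge [p,q] (with p < q) to q − p. For instance
  ∂AB = B − A.
The 9×27 boundary matrix has rank 8 and Smith normal form diag(1,1,1,1,1,1,1,1).

Boundary ∂_2: C_2 → C_1 maps a triangle to the signed sum of its edges. For instance
  ∂EFG = FG − EG + EF,
  ∂DEF = EF − DF + DE.
The resulting 27×18 matrix has rank 18, and its Smith normal form has invariant factors (1,1,1,1,1,1,1,1,1,1,1,1,1,1,1,1,1,2).

From H_k ≅ ker(∂_k) / im(∂_{k+1}) we obtain:

  H_0: rank C_0 − rank ∂_1 = 9 − 8 = 1, and the invariant factors of ∂_1 are all 1, so H_0 = Z.
  H_1: rank ker ∂_1 − rank ∂_2 = (27 − 8) − 18 = 1, and ∂_2 has invariant factor 2 > 1, so H_1 = Z ⊕ Z/2Z.
  H_2: rank ker ∂_2 − rank ∂_3 = (18 − 18) − 0 = 0, and there is no ∂_3, so H_2 = 0.

As a check, the Euler characteristic is 9 − 27 + 18 = 0, which agrees with 1 − 1 + 0 = 0.

H_0 ≅ Z,  H_1 ≅ Z ⊕ Z/2Z,  H_2 = 0.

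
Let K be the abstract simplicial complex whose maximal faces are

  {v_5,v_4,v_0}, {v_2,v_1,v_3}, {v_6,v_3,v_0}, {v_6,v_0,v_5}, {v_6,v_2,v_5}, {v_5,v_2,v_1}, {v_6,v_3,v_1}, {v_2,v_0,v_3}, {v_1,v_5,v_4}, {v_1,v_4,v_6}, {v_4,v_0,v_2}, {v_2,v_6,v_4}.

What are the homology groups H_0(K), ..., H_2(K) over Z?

H_0 ≅ Z,  H_1 ≅ Z_2,  H_2 = 0.

Take the total order v_0 < v_1 < v_2 < v_3 < v_4 < v_5 < v_6 on the vertex set. Then K (dimension 2) consists of the simplices:

  0-simplices (7): [v_0], [v_1], [v_2], [v_3], [v_4], [v_5], [v_6]
  1-simplices (18): (18 of them)
  2-simplices (12): (12 of them)

Hence C_0 ≅ Z^7, C_1 ≅ Z^18, C_2 ≅ Z^12.

The boundary map ∂_1: C_1 → C_0 sends each edge [p,q] (with p < q) to q − p.
This gives a 7×18 integer matrix of rank 6; reducing to Smith normal form yields diagonal entries (1,1,1,1,1,1).

∂_2: C_2 → C_1 acts by ∂[p,q,r] = [q,r] − [p,r] + [p,q]. For instance
  ∂[v_1,v_4,v_6] = [v_4,v_6] − [v_1,v_6] + [v_1,v_4],
  ∂[v_0,v_2,v_3] = [v_2,v_3] − [v_0,v_3] + [v_0,v_2].
This gives a 18×12 integer matrix of rank 12; reducing to Smith normal form yields diagonal entries (1,1,1,1,1,1,1,1,1,1,1,2).

From H_k ≅ ker(∂_k) / im(∂_{k+1}) we obtain:

  H_0: rank C_0 − rank ∂_1 = 7 − 6 = 1, and the invariant factors of ∂_1 are all 1, so H_0 ≅ Z.
  H_1: rank ker ∂_1 − rank ∂_2 = (18 − 6) − 12 = 0, and ∂_2 has invariant factor 2 > 1, so H_1 ≅ Z_2.
  H_2: rank ker ∂_2 − rank ∂_3 = (12 − 12) − 0 = 0, and there is no ∂_3, so H_2 ≅ 0.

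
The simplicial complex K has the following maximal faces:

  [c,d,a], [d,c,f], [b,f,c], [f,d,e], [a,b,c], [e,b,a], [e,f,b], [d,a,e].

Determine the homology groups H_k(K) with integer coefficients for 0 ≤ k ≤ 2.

Order the vertices as a < b < c < d < e < f. Listing each simplex with vertices in this order, K has dimension 2 with simplices:

  0-simplices (6): a, b, c, d, e, f
  1-simplices (12): ab, ac, ad, ae, bc, be, bf, cd, cf, de, df, ef
  2-simplices (8): abc, abe, acd, ade, bcf, bef, cdf, def

Hence C_0 ≅ Z^6, C_1 ≅ Z^12, C_2 ≅ Z^8.

The boundary map ∂_1: C_1 → C_0 maps an edge to its endpoints' difference, ∂[p,q] = q − p. For instance
  ∂ae = e − a.
The 6×12 boundary matrix has rank 5 and Smith normal form diag(1,1,1,1,1).

The boundary map ∂_2: C_2 → C_1 maps a triangle to the signed sum of its edges. For instance
  ∂cdf = df − cf + cd,
  ∂acd = cd − ad + ac.
As a 12×8 matrix over Z this has rank 7, with invariant factors (1,1,1,1,1,1,1).

Reading off H_k = ker ∂_k / im ∂_{k+1}:

  H_0: rank C_0 − rank ∂_1 = 6 − 5 = 1, and the invariant factors of ∂_1 are all 1, so H_0 ≅ Z.
  H_1: rank ker ∂_1 − rank ∂_2 = (12 − 5) − 7 = 0, and the invariant factors of ∂_2 are all 1, so H_1 ≅ 0.
  H_2: rank ker ∂_2 − rank ∂_3 = (8 − 7) − 0 = 1, and there is no ∂_3, so H_2 ≅ Z.

H_0 = Z,  H_1 = 0,  H_2 = Z.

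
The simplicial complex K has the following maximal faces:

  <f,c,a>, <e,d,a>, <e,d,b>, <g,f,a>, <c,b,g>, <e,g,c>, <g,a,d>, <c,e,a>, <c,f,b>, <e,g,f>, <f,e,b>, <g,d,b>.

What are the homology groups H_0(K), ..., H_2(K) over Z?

K has 7 vertices, 18 edges, 12 triangles.
rank ∂_0 = 0, rank ∂_1 = 6 ⇒ b_0 = 7 − 0 − 6 = 1; all invariant factors of ∂_1 are 1 so no torsion. So H_0 = Z.
rank ∂_1 = 6, rank ∂_2 = 12 ⇒ b_1 = 18 − 6 − 12 = 0; ∂_2 has invariant factor(s) [2] giving torsion. So H_1 = Z/2.
rank ∂_2 = 12, rank ∂_3 = 0 ⇒ b_2 = 12 − 12 − 0 = 0. So H_2 = 0.

H_0 ≅ Z,  H_1 ≅ Z/2,  H_2 = 0.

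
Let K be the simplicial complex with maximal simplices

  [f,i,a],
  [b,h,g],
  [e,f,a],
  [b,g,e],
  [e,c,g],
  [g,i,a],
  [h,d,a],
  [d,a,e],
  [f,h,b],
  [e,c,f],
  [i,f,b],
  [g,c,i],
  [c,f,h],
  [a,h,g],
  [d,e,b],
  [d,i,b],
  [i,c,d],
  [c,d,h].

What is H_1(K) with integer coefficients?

H_1 ≅ Z^2.

We work with the vertex ordering a < b < c < d < e < f < g < h < i. The simplices of K, each written with vertices in increasing order, are:

  0-simplices (9): a, b, c, d, e, f, g, h, i
  1-simplices (27): ad, ae, af, ag, ah, ai, bd, be, bf, bg, bh, bi, cd, ce, cf, cg, ch, ci, de, dh, di, ef, eg, fh, fi, gh, gi
  2-simplices (18): ade, adh, aef, afi, agh, agi, bde, bdi, beg, bfh, bfi, bgh, cdh, cdi, cef, ceg, cfh, cgi

Hence C_0 ≅ Z^9, C_1 ≅ Z^27, C_2 ≅ Z^18.

Boundary ∂_1: C_1 → C_0 sends each edge [p,q] (with p < q) to q − p. For instance
  ∂ae = e − a.
This gives a 9×27 integer matrix of rank 8; reducing to Smith normal form yields diagonal entries (1,1,1,1,1,1,1,1).

The boundary map ∂_2: C_2 → C_1 sends each 2-simplex [p,q,r] to [q,r] − [p,r] + [p,q]. For instance
  ∂afi = fi − ai + af,
  ∂adh = dh − ah + ad.
The 27×18 boundary matrix has rank 17 and Smith normal form diag(1,1,1,1,1,1,1,1,1,1,1,1,1,1,1,1,1).

Reading off H_k = ker ∂_k / im ∂_{k+1}:

  H_1: rank ker ∂_1 − rank ∂_2 = (27 − 8) − 17 = 2, and the invariant factors of ∂_2 are all 1, so H_1 = Z^2.

(K is a triangulation of the torus T^2.)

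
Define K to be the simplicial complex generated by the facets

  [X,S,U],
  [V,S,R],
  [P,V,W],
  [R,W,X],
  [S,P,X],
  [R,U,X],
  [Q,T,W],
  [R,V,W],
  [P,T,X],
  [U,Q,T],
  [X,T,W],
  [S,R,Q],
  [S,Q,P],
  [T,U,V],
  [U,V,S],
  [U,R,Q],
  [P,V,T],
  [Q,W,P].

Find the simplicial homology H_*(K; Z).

H_0 = Z,  H_1 = Z ⊕ Z_2,  H_2 = 0.

Order the vertices as P < Q < R < S < T < U < V < W < X. Listing each simplex with vertices in this order, K has dimension 2 with simplices:

  0-simplices (9): P, Q, R, S, T, U, V, W, X
  1-simplices (27): PQ, PS, PT, PV, PW, PX, QR, QS, QT, QU, QW, RS, RU, RV, RW, RX, SU, SV, SX, TU, TV, TW, TX, UV, UX, VW, WX
  2-simplices (18): PQS, PQW, PSX, PTV, PTX, PVW, QRS, QRU, QTU, QTW, RSV, RUX, RVW, RWX, SUV, SUX, TUV, TWX

giving chain groups C_0 ≅ Z^9, C_1 ≅ Z^27, C_2 ≅ Z^18.

Boundary ∂_1: C_1 → C_0 is given by ∂[p,q] = [q] − [p]. For instance
  ∂QS = S − Q.
The resulting 9×27 matrix has rank 8, and its Smith normal form has invariant factors (1,1,1,1,1,1,1,1).

∂_2: C_2 → C_1 acts by ∂[p,q,r] = [q,r] − [p,r] + [p,q]. For instance
  ∂SUX = UX − SX + SU,
  ∂QTU = TU − QU + QT.
This gives a 27×18 integer matrix of rank 18; reducing to Smith normal form yields diagonal entries (1,1,1,1,1,1,1,1,1,1,1,1,1,1,1,1,1,2).

Computing H_k = (kernel of ∂_k) / (image of ∂_{k+1}):

  H_0: rank C_0 − rank ∂_1 = 9 − 8 = 1, and the invariant factors of ∂_1 are all 1, so H_0 ≅ Z.
  H_1: rank ker ∂_1 − rank ∂_2 = (27 − 8) − 18 = 1, and ∂_2 has invariant factor 2 > 1, so H_1 ≅ Z ⊕ Z_2.
  H_2: rank ker ∂_2 − rank ∂_3 = (18 − 18) − 0 = 0, and there is no ∂_3, so H_2 ≅ 0.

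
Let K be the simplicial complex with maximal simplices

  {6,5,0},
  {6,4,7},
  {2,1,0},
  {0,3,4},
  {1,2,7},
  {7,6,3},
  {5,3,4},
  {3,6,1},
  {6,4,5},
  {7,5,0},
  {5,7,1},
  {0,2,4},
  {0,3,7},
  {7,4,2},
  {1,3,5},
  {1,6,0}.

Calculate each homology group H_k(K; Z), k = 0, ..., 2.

H_0 = Z,  H_1 = Z^2,  H_2 = Z.

Order the vertices as 0 < 1 < 2 < 3 < 4 < 5 < 6 < 7. Listing each simplex with vertices in this order, K has dimension 2 with simplices:

  0-simplices (8): [0], [1], [2], [3], [4], [5], [6], [7]
  1-simplices (24): (24 of them)
  2-simplices (16): [0,1,2], [0,1,6], [0,2,4], [0,3,4], [0,3,7], [0,5,6], [0,5,7], [1,2,7], [1,3,5], [1,3,6], [1,5,7], [2,4,7], [3,4,5], [3,6,7], [4,5,6], [4,6,7]

Hence C_0 ≅ Z^8, C_1 ≅ Z^24, C_2 ≅ Z^16.

∂_1: C_1 → C_0 maps an edge to its endpoints' difference, ∂[p,q] = q − p.
This gives a 8×24 integer matrix of rank 7; reducing to Smith normal form yields diagonal entries (1,1,1,1,1,1,1).

Boundary ∂_2: C_2 → C_1 acts by ∂[p,q,r] = [q,r] − [p,r] + [p,q]. For instance
  ∂[4,5,6] = [5,6] − [4,6] + [4,5],
  ∂[0,3,4] = [3,4] − [0,4] + [0,3].
The 24×16 boundary matrix has rank 15 and Smith normal form diag(1,1,1,1,1,1,1,1,1,1,1,1,1,1,1).

Reading off H_k = ker ∂_k / im ∂_{k+1}:

  H_0: rank C_0 − rank ∂_1 = 8 − 7 = 1, and the invariant factors of ∂_1 are all 1, so H_0 = Z.
  H_1: rank ker ∂_1 − rank ∂_2 = (24 − 7) − 15 = 2, and the invariant factors of ∂_2 are all 1, so H_1 = Z^2.
  H_2: rank ker ∂_2 − rank ∂_3 = (16 − 15) − 0 = 1, and there is no ∂_3, so H_2 = Z.

As a check, the Euler characteristic is 8 − 24 + 16 = 0, which agrees with 1 − 2 + 1 = 0.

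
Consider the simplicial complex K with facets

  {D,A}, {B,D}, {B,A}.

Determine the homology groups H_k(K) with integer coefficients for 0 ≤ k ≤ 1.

H_0 ≅ Z,  H_1 ≅ Z.

K has 3 vertices, 3 edges.
rank ∂_0 = 0, rank ∂_1 = 2 ⇒ b_0 = 3 − 0 − 2 = 1; all invariant factors of ∂_1 are 1 so no torsion. So H_0 ≅ Z.
rank ∂_1 = 2, rank ∂_2 = 0 ⇒ b_1 = 3 − 2 − 0 = 1. So H_1 ≅ Z.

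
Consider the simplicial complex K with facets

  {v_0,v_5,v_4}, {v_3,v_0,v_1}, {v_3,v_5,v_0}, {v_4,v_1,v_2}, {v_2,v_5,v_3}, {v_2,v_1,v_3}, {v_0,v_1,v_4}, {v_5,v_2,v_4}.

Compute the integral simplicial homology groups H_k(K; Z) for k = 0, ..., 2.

Order the vertices as v_0 < v_1 < v_2 < v_3 < v_4 < v_5. Listing each simplex with vertices in this order, K has dimension 2 with simplices:

  0-simplices (6): [v_0], [v_1], [v_2], [v_3], [v_4], [v_5]
  1-simplices (12): [v_0,v_1], [v_0,v_3], [v_0,v_4], [v_0,v_5], [v_1,v_2], [v_1,v_3], [v_1,v_4], [v_2,v_3], [v_2,v_4], [v_2,v_5], [v_3,v_5], [v_4,v_5]
  2-simplices (8): [v_0,v_1,v_3], [v_0,v_1,v_4], [v_0,v_3,v_5], [v_0,v_4,v_5], [v_1,v_2,v_3], [v_1,v_2,v_4], [v_2,v_3,v_5], [v_2,v_4,v_5]

giving chain groups C_0 ≅ Z^6, C_1 ≅ Z^12, C_2 ≅ Z^8.

∂_1: C_1 → C_0 maps an edge to its endpoints' difference, ∂[p,q] = q − p. For instance
  ∂[v_1,v_4] = [v_4] − [v_1].
This gives a 6×12 integer matrix of rank 5; reducing to Smith normal form yields diagonal entries (1,1,1,1,1).

∂_2: C_2 → C_1 maps a triangle to the signed sum of its edges. For instance
  ∂[v_0,v_1,v_3] = [v_1,v_3] − [v_0,v_3] + [v_0,v_1],
  ∂[v_0,v_4,v_5] = [v_4,v_5] − [v_0,v_5] + [v_0,v_4].
The 12×8 boundary matrix has rank 7 and Smith normal form diag(1,1,1,1,1,1,1).

Now H_k = ker ∂_k / im ∂_{k+1}, so:

  H_0: rank C_0 − rank ∂_1 = 6 − 5 = 1, and the invariant factors of ∂_1 are all 1, so H_0 = Z.
  H_1: rank ker ∂_1 − rank ∂_2 = (12 − 5) − 7 = 0, and the invariant factors of ∂_2 are all 1, so H_1 = 0.
  H_2: rank ker ∂_2 − rank ∂_3 = (8 − 7) − 0 = 1, and there is no ∂_3, so H_2 = Z.

As a check, the Euler characteristic is 6 − 12 + 8 = 2, which agrees with 1 − 0 + 1 = 2.

H_0 ≅ Z,  H_1 = 0,  H_2 ≅ Z.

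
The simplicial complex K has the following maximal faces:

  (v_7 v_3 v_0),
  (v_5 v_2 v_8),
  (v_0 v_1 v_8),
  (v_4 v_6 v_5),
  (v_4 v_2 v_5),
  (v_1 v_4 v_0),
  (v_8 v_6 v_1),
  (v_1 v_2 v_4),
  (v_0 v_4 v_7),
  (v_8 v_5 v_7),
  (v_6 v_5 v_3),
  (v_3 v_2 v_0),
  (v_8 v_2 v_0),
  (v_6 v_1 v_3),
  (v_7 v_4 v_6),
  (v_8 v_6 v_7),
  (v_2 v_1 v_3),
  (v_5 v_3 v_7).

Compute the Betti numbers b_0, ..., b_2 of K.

b_0 = 1, b_1 = 1, b_2 = 0.

Order the vertices as v_0 < v_1 < v_2 < v_3 < v_4 < v_5 < v_6 < v_7 < v_8. Listing each simplex with vertices in this order, K has dimension 2 with simplices:

  0-simplices (9): [v_0], [v_1], [v_2], [v_3], [v_4], [v_5], [v_6], [v_7], [v_8]
  1-simplices (27): (27 of them)
  2-simplices (18): (18 of them)

giving chain groups C_0 ≅ Z^9, C_1 ≅ Z^27, C_2 ≅ Z^18.

The boundary map ∂_1: C_1 → C_0 maps an edge to its endpoints' difference, ∂[p,q] = q − p. For instance
  ∂[v_6,v_8] = [v_8] − [v_6].
This gives a 9×27 integer matrix of rank 8; reducing to Smith normal form yields diagonal entries (1,1,1,1,1,1,1,1).

The boundary map ∂_2: C_2 → C_1 sends each 2-simplex [p,q,r] to [q,r] − [p,r] + [p,q]. For instance
  ∂[v_4,v_6,v_7] = [v_6,v_7] − [v_4,v_7] + [v_4,v_6],
  ∂[v_3,v_5,v_6] = [v_5,v_6] − [v_3,v_6] + [v_3,v_5].
As a 27×18 matrix over Z this has rank 18, with invariant factors (1,1,1,1,1,1,1,1,1,1,1,1,1,1,1,1,1,2).

Reading off H_k = ker ∂_k / im ∂_{k+1}:

  H_0: rank C_0 − rank ∂_1 = 9 − 8 = 1, and the invariant factors of ∂_1 are all 1, so H_0 = Z.
  H_1: rank ker ∂_1 − rank ∂_2 = (27 − 8) − 18 = 1, and ∂_2 has invariant factor 2 > 1, so H_1 = Z × Z/2.
  H_2: rank ker ∂_2 − rank ∂_3 = (18 − 18) − 0 = 0, and there is no ∂_3, so H_2 = 0.

(K is a triangulation of the Klein bottle.)

Hence the Betti numbers are b_0 = 1, b_1 = 1, b_2 = 0.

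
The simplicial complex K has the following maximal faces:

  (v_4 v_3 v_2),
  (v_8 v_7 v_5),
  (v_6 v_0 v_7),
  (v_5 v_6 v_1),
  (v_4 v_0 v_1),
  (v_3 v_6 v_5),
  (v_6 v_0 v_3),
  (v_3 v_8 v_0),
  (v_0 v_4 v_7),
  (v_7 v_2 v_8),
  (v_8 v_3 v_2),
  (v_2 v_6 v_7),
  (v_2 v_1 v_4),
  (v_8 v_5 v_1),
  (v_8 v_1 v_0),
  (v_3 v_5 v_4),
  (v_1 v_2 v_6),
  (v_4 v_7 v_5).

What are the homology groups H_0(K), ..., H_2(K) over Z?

We work with the vertex ordering v_0 < v_1 < v_2 < v_3 < v_4 < v_5 < v_6 < v_7 < v_8. The simplices of K, each written with vertices in increasing order, are:

  0-simplices (9): [v_0], [v_1], [v_2], [v_3], [v_4], [v_5], [v_6], [v_7], [v_8]
  1-simplices (27): (27 of them)
  2-simplices (18): (18 of them)

so the chain groups are C_0 ≅ Z^9, C_1 ≅ Z^27, C_2 ≅ Z^18.

Boundary ∂_1: C_1 → C_0 sends each edge [p,q] (with p < q) to q − p.
The 9×27 boundary matrix has rank 8 and Smith normal form diag(1,1,1,1,1,1,1,1).

The boundary map ∂_2: C_2 → C_1 maps a triangle to the signed sum of its edges. For instance
  ∂[v_0,v_3,v_8] = [v_3,v_8] − [v_0,v_8] + [v_0,v_3],
  ∂[v_0,v_4,v_7] = [v_4,v_7] − [v_0,v_7] + [v_0,v_4].
As a 27×18 matrix over Z this has rank 17, with invariant factors (1,1,1,1,1,1,1,1,1,1,1,1,1,1,1,1,1).

Reading off H_k = ker ∂_k / im ∂_{k+1}:

  H_0: rank C_0 − rank ∂_1 = 9 − 8 = 1, and the invariant factors of ∂_1 are all 1, so H_0 = Z.
  H_1: rank ker ∂_1 − rank ∂_2 = (27 − 8) − 17 = 2, and the invariant factors of ∂_2 are all 1, so H_1 = Z^2.
  H_2: rank ker ∂_2 − rank ∂_3 = (18 − 17) − 0 = 1, and there is no ∂_3, so H_2 = Z.

As a check, the Euler characteristic is 9 − 27 + 18 = 0, which agrees with 1 − 2 + 1 = 0.
(K is a triangulation of the torus T^2.)

H_0 ≅ Z,  H_1 ≅ Z^2,  H_2 ≅ Z.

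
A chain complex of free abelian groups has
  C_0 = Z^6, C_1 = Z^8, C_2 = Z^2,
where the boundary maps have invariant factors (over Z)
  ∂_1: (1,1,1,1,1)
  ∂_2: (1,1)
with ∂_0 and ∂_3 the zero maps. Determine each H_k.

H_0: b_0 = 6 − 0 − 5 = 1; torsion from ∂_1 factors > 1: none. So H_0 = Z.
H_1: b_1 = 8 − 5 − 2 = 1; torsion from ∂_2 factors > 1: none. So H_1 = Z.
H_2: b_2 = 2 − 2 − 0 = 0; torsion from ∂_3 factors > 1: none. So H_2 = 0.

H_0 = Z,  H_1 = Z,  H_2 = 0.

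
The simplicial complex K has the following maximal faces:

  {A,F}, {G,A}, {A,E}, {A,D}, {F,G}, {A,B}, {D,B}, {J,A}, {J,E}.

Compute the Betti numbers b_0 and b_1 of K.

b_0 = 1, b_1 = 3.

Take the total order A < B < D < E < F < G < J on the vertex set. Then K (dimension 1) consists of the simplices:

  0-simplices (7): A, B, D, E, F, G, J
  1-simplices (9): AB, AD, AE, AF, AG, AJ, BD, EJ, FG

giving chain groups C_0 ≅ Z^7, C_1 ≅ Z^9.

∂_1: C_1 → C_0 sends each edge [p,q] (with p < q) to q − p.
The resulting 7×9 matrix has rank 6, and its Smith normal form has invariant factors (1,1,1,1,1,1).

Now H_k = ker ∂_k / im ∂_{k+1}, so:

  H_0: rank C_0 − rank ∂_1 = 7 − 6 = 1, and the invariant factors of ∂_1 are all 1, so H_0 ≅ Z.
  H_1: rank ker ∂_1 − rank ∂_2 = (9 − 6) − 0 = 3, and there is no ∂_2, so H_1 ≅ Z^3.

Hence the Betti numbers are b_0 = 1, b_1 = 3.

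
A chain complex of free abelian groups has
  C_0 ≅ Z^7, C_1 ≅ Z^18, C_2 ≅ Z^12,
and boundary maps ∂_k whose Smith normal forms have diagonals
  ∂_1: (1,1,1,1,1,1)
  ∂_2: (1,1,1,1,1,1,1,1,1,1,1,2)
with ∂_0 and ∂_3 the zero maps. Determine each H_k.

H_0: b_0 = 7 − 0 − 6 = 1; torsion from ∂_1 factors > 1: none. So H_0 = Z.
H_1: b_1 = 18 − 6 − 12 = 0; torsion from ∂_2 factors > 1: [2]. So H_1 = Z/2.
H_2: b_2 = 12 − 12 − 0 = 0; torsion from ∂_3 factors > 1: none. So H_2 = 0.

H_0 = Z,  H_1 = Z/2,  H_2 = 0.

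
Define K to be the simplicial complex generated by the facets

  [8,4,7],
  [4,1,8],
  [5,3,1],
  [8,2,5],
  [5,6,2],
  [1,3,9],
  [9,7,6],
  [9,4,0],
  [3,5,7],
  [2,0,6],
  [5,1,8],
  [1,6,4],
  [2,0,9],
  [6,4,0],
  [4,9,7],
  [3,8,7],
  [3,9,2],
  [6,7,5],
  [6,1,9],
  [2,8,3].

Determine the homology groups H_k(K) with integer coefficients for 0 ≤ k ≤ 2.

Take the total order 0 < 1 < 2 < 3 < 4 < 5 < 6 < 7 < 8 < 9 on the vertex set. Then K (dimension 2) consists of the simplices:

  0-simplices (10): [0], [1], [2], [3], [4], [5], [6], [7], [8], [9]
  1-simplices (30): (30 of them)
  2-simplices (20): (20 of them)

Hence C_0 ≅ Z^10, C_1 ≅ Z^30, C_2 ≅ Z^20.

∂_1: C_1 → C_0 maps an edge to its endpoints' difference, ∂[p,q] = q − p. For instance
  ∂[0,6] = [6] − [0].
The 10×30 boundary matrix has rank 9 and Smith normal form diag(1,1,1,1,1,1,1,1,1).

∂_2: C_2 → C_1 acts by ∂[p,q,r] = [q,r] − [p,r] + [p,q]. For instance
  ∂[3,5,7] = [5,7] − [3,7] + [3,5],
  ∂[0,2,6] = [2,6] − [0,6] + [0,2].
As a 30×20 matrix over Z this has rank 20, with invariant factors (1,1,1,1,1,1,1,1,1,1,1,1,1,1,1,1,1,1,1,2).

Computing H_k = (kernel of ∂_k) / (image of ∂_{k+1}):

  H_0: rank C_0 − rank ∂_1 = 10 − 9 = 1, and the invariant factors of ∂_1 are all 1, so H_0 = Z.
  H_1: rank ker ∂_1 − rank ∂_2 = (30 − 9) − 20 = 1, and ∂_2 has invariant factor 2 > 1, so H_1 = Z × Z/2.
  H_2: rank ker ∂_2 − rank ∂_3 = (20 − 20) − 0 = 0, and there is no ∂_3, so H_2 = 0.

(K is a triangulation of the Klein bottle.)

H_0 ≅ Z,  H_1 ≅ Z × Z/2,  H_2 = 0.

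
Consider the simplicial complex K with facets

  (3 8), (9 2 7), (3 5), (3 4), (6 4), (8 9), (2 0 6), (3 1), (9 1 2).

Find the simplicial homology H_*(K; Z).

Take the total order 0 < 1 < 2 < 3 < 4 < 5 < 6 < 7 < 8 < 9 on the vertex set. Then K (dimension 2) consists of the simplices:

  0-simplices (10): [0], [1], [2], [3], [4], [5], [6], [7], [8], [9]
  1-simplices (14): [0,2], [0,6], [1,2], [1,3], [1,9], [2,6], [2,7], [2,9], [3,4], [3,5], [3,8], [4,6], [7,9], [8,9]
  2-simplices (3): [0,2,6], [1,2,9], [2,7,9]

giving chain groups C_0 ≅ Z^10, C_1 ≅ Z^14, C_2 ≅ Z^3.

∂_1: C_1 → C_0 is given by ∂[p,q] = [q] − [p].
This gives a 10×14 integer matrix of rank 9; reducing to Smith normal form yields diagonal entries (1,1,1,1,1,1,1,1,1).

∂_2: C_2 → C_1 sends each 2-simplex [p,q,r] to [q,r] − [p,r] + [p,q]. For instance
  ∂[0,2,6] = [2,6] − [0,6] + [0,2],
  ∂[2,7,9] = [7,9] − [2,9] + [2,7].
As a 14×3 matrix over Z this has rank 3, with invariant factors (1,1,1).

From H_k ≅ ker(∂_k) / im(∂_{k+1}) we obtain:

  H_0: rank C_0 − rank ∂_1 = 10 − 9 = 1, and the invariant factors of ∂_1 are all 1, so H_0 = Z.
  H_1: rank ker ∂_1 − rank ∂_2 = (14 − 9) − 3 = 2, and the invariant factors of ∂_2 are all 1, so H_1 = Z^2.
  H_2: rank ker ∂_2 − rank ∂_3 = (3 − 3) − 0 = 0, and there is no ∂_3, so H_2 = 0.

As a check, the Euler characteristic is 10 − 14 + 3 = -1, which agrees with 1 − 2 + 0 = -1.

H_0 = Z,  H_1 = Z^2,  H_2 = 0.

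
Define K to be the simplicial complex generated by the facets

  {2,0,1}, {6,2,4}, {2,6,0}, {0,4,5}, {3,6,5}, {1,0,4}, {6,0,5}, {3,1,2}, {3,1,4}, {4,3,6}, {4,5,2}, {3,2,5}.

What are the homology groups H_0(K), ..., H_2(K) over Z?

H_0 ≅ Z,  H_1 ≅ Z/2Z,  H_2 = 0.

Fix the vertex order 0 < 1 < 2 < 3 < 4 < 5 < 6 and write every simplex with vertices in increasing order. Then dim K = 2 and the simplices of K are:

  0-simplices (7): [0], [1], [2], [3], [4], [5], [6]
  1-simplices (18): [0,1], [0,2], [0,4], [0,5], [0,6], [1,2], [1,3], [1,4], [2,3], [2,4], [2,5], [2,6], [3,4], [3,5], [3,6], [4,5], [4,6], [5,6]
  2-simplices (12): [0,1,2], [0,1,4], [0,2,6], [0,4,5], [0,5,6], [1,2,3], [1,3,4], [2,3,5], [2,4,5], [2,4,6], [3,4,6], [3,5,6]

so the chain groups are C_0 ≅ Z^7, C_1 ≅ Z^18, C_2 ≅ Z^12.

∂_1: C_1 → C_0 sends each edge [p,q] (with p < q) to q − p. For instance
  ∂[1,4] = [4] − [1].
This gives a 7×18 integer matrix of rank 6; reducing to Smith normal form yields diagonal entries (1,1,1,1,1,1).

The boundary map ∂_2: C_2 → C_1 maps a triangle to the signed sum of its edges. For instance
  ∂[3,4,6] = [4,6] − [3,6] + [3,4],
  ∂[0,1,2] = [1,2] − [0,2] + [0,1].
The resulting 18×12 matrix has rank 12, and its Smith normal form has invariant factors (1,1,1,1,1,1,1,1,1,1,1,2).

Now H_k = ker ∂_k / im ∂_{k+1}, so:

  H_0: rank C_0 − rank ∂_1 = 7 − 6 = 1, and the invariant factors of ∂_1 are all 1, so H_0 ≅ Z.
  H_1: rank ker ∂_1 − rank ∂_2 = (18 − 6) − 12 = 0, and ∂_2 has invariant factor 2 > 1, so H_1 ≅ Z/2Z.
  H_2: rank ker ∂_2 − rank ∂_3 = (12 − 12) − 0 = 0, and there is no ∂_3, so H_2 ≅ 0.

As a check, the Euler characteristic is 7 − 18 + 12 = 1, which agrees with 1 − 0 + 0 = 1.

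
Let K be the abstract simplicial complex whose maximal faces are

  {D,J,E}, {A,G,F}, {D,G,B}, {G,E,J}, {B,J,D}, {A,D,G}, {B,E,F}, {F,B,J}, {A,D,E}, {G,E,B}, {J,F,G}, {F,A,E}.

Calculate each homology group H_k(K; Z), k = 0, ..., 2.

Take the total order A < B < D < E < F < G < J on the vertex set. Then K (dimension 2) consists of the simplices:

  0-simplices (7): A, B, D, E, F, G, J
  1-simplices (18): AD, AE, AF, AG, BD, BE, BF, BG, BJ, DE, DG, DJ, EF, EG, EJ, FG, FJ, GJ
  2-simplices (12): ADE, ADG, AEF, AFG, BDG, BDJ, BEF, BEG, BFJ, DEJ, EGJ, FGJ

Hence C_0 ≅ Z^7, C_1 ≅ Z^18, C_2 ≅ Z^12.

Boundary ∂_1: C_1 → C_0 sends each edge [p,q] (with p < q) to q − p. For instance
  ∂FJ = J − F.
This gives a 7×18 integer matrix of rank 6; reducing to Smith normal form yields diagonal entries (1,1,1,1,1,1).

∂_2: C_2 → C_1 sends each 2-simplex [p,q,r] to [q,r] − [p,r] + [p,q]. For instance
  ∂ADE = DE − AE + AD,
  ∂AEF = EF − AF + AE.
The 18×12 boundary matrix has rank 12 and Smith normal form diag(1,1,1,1,1,1,1,1,1,1,1,2).

Now H_k = ker ∂_k / im ∂_{k+1}, so:

  H_0: rank C_0 − rank ∂_1 = 7 − 6 = 1, and the invariant factors of ∂_1 are all 1, so H_0 ≅ Z.
  H_1: rank ker ∂_1 − rank ∂_2 = (18 − 6) − 12 = 0, and ∂_2 has invariant factor 2 > 1, so H_1 ≅ Z/2.
  H_2: rank ker ∂_2 − rank ∂_3 = (12 − 12) − 0 = 0, and there is no ∂_3, so H_2 ≅ 0.

As a check, the Euler characteristic is 7 − 18 + 12 = 1, which agrees with 1 − 0 + 0 = 1.

H_0 = Z,  H_1 = Z/2,  H_2 = 0.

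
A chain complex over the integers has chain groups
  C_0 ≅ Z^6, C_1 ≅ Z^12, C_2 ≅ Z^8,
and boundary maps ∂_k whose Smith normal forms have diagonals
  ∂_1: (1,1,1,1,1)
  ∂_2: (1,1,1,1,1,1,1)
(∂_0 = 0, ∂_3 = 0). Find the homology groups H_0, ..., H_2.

H_0 ≅ Z,  H_1 = 0,  H_2 ≅ Z.

H_0: b_0 = 6 − 0 − 5 = 1; torsion from ∂_1 factors > 1: none. So H_0 ≅ Z.
H_1: b_1 = 12 − 5 − 7 = 0; torsion from ∂_2 factors > 1: none. So H_1 ≅ 0.
H_2: b_2 = 8 − 7 − 0 = 1; torsion from ∂_3 factors > 1: none. So H_2 ≅ Z.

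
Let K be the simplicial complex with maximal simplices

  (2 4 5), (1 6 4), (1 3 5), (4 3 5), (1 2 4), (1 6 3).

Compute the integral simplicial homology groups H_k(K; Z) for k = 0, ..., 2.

H_0 ≅ Z,  H_1 ≅ Z,  H_2 = 0.

Fix the vertex order 1 < 2 < 3 < 4 < 5 < 6 and write every simplex with vertices in increasing order. Then dim K = 2 and the simplices of K are:

  0-simplices (6): [1], [2], [3], [4], [5], [6]
  1-simplices (12): [1,2], [1,3], [1,4], [1,5], [1,6], [2,4], [2,5], [3,4], [3,5], [3,6], [4,5], [4,6]
  2-simplices (6): [1,2,4], [1,3,5], [1,3,6], [1,4,6], [2,4,5], [3,4,5]

giving chain groups C_0 ≅ Z^6, C_1 ≅ Z^12, C_2 ≅ Z^6.

∂_1: C_1 → C_0 maps an edge to its endpoints' difference, ∂[p,q] = q − p.
The resulting 6×12 matrix has rank 5, and its Smith normal form has invariant factors (1,1,1,1,1).

The boundary map ∂_2: C_2 → C_1 maps a triangle to the signed sum of its edges. For instance
  ∂[1,3,5] = [3,5] − [1,5] + [1,3],
  ∂[2,4,5] = [4,5] − [2,5] + [2,4].
As a 12×6 matrix over Z this has rank 6, with invariant factors (1,1,1,1,1,1).

Computing H_k = (kernel of ∂_k) / (image of ∂_{k+1}):

  H_0: rank C_0 − rank ∂_1 = 6 − 5 = 1, and the invariant factors of ∂_1 are all 1, so H_0 ≅ Z.
  H_1: rank ker ∂_1 − rank ∂_2 = (12 − 5) − 6 = 1, and the invariant factors of ∂_2 are all 1, so H_1 ≅ Z.
  H_2: rank ker ∂_2 − rank ∂_3 = (6 − 6) − 0 = 0, and there is no ∂_3, so H_2 ≅ 0.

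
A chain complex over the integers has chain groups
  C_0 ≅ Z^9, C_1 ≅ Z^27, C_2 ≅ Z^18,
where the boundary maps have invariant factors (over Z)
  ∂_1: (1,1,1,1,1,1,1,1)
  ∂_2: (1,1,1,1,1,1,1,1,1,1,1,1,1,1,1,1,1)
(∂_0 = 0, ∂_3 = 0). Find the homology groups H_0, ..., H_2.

H_0 = Z,  H_1 = Z^2,  H_2 = Z.

H_0: b_0 = 9 − 0 − 8 = 1; torsion from ∂_1 factors > 1: none. So H_0 = Z.
H_1: b_1 = 27 − 8 − 17 = 2; torsion from ∂_2 factors > 1: none. So H_1 = Z^2.
H_2: b_2 = 18 − 17 − 0 = 1; torsion from ∂_3 factors > 1: none. So H_2 = Z.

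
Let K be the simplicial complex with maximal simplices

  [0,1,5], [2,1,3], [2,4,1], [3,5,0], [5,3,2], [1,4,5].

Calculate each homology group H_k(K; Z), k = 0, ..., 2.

We work with the vertex ordering 0 < 1 < 2 < 3 < 4 < 5. The simplices of K, each written with vertices in increasing order, are:

  0-simplices (6): [0], [1], [2], [3], [4], [5]
  1-simplices (12): [0,1], [0,3], [0,5], [1,2], [1,3], [1,4], [1,5], [2,3], [2,4], [2,5], [3,5], [4,5]
  2-simplices (6): [0,1,5], [0,3,5], [1,2,3], [1,2,4], [1,4,5], [2,3,5]

giving chain groups C_0 ≅ Z^6, C_1 ≅ Z^12, C_2 ≅ Z^6.

Boundary ∂_1: C_1 → C_0 maps an edge to its endpoints' difference, ∂[p,q] = q − p. For instance
  ∂[2,4] = [4] − [2].
As a 6×12 matrix over Z this has rank 5, with invariant factors (1,1,1,1,1).

The boundary map ∂_2: C_2 → C_1 sends each 2-simplex [p,q,r] to [q,r] − [p,r] + [p,q]. For instance
  ∂[0,1,5] = [1,5] − [0,5] + [0,1],
  ∂[1,2,4] = [2,4] − [1,4] + [1,2].
The resulting 12×6 matrix has rank 6, and its Smith normal form has invariant factors (1,1,1,1,1,1).

Computing H_k = (kernel of ∂_k) / (image of ∂_{k+1}):

  H_0: rank C_0 − rank ∂_1 = 6 − 5 = 1, and the invariant factors of ∂_1 are all 1, so H_0 = Z.
  H_1: rank ker ∂_1 − rank ∂_2 = (12 − 5) − 6 = 1, and the invariant factors of ∂_2 are all 1, so H_1 = Z.
  H_2: rank ker ∂_2 − rank ∂_3 = (6 − 6) − 0 = 0, and there is no ∂_3, so H_2 = 0.

H_0 ≅ Z,  H_1 ≅ Z,  H_2 = 0.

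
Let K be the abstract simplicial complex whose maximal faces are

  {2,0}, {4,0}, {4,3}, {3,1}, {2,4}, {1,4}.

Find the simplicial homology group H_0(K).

K has 5 vertices, 6 edges.
rank ∂_0 = 0, rank ∂_1 = 4 ⇒ b_0 = 5 − 0 − 4 = 1; all invariant factors of ∂_1 are 1 so no torsion. So H_0 = Z.

H_0 ≅ Z.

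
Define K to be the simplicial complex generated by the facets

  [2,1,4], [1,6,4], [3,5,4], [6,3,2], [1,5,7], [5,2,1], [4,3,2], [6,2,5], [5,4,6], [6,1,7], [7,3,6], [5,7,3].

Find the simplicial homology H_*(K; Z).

K has 7 vertices, 18 edges, 12 triangles.
rank ∂_0 = 0, rank ∂_1 = 6 ⇒ b_0 = 7 − 0 − 6 = 1; all invariant factors of ∂_1 are 1 so no torsion. So H_0 = Z.
rank ∂_1 = 6, rank ∂_2 = 12 ⇒ b_1 = 18 − 6 − 12 = 0; ∂_2 has invariant factor(s) [2] giving torsion. So H_1 = Z_2.
rank ∂_2 = 12, rank ∂_3 = 0 ⇒ b_2 = 12 − 12 − 0 = 0. So H_2 = 0.

H_0 ≅ Z,  H_1 ≅ Z_2,  H_2 = 0.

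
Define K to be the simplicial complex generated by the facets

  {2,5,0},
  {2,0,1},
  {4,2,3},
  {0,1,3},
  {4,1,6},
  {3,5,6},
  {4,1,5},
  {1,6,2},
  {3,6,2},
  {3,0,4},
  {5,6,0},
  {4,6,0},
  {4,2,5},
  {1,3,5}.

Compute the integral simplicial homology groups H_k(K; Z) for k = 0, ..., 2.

H_0 ≅ Z,  H_1 ≅ Z^2,  H_2 ≅ Z.

We work with the vertex ordering 0 < 1 < 2 < 3 < 4 < 5 < 6. The simplices of K, each written with vertices in increasing order, are:

  0-simplices (7): [0], [1], [2], [3], [4], [5], [6]
  1-simplices (21): [0,1], [0,2], [0,3], [0,4], [0,5], [0,6], [1,2], [1,3], [1,4], [1,5], [1,6], [2,3], [2,4], [2,5], [2,6], [3,4], [3,5], [3,6], [4,5], [4,6], [5,6]
  2-simplices (14): [0,1,2], [0,1,3], [0,2,5], [0,3,4], [0,4,6], [0,5,6], [1,2,6], [1,3,5], [1,4,5], [1,4,6], [2,3,4], [2,3,6], [2,4,5], [3,5,6]

so the chain groups are C_0 ≅ Z^7, C_1 ≅ Z^21, C_2 ≅ Z^14.

The boundary map ∂_1: C_1 → C_0 sends each edge [p,q] (with p < q) to q − p. For instance
  ∂[2,5] = [5] − [2].
The resulting 7×21 matrix has rank 6, and its Smith normal form has invariant factors (1,1,1,1,1,1).

∂_2: C_2 → C_1 acts by ∂[p,q,r] = [q,r] − [p,r] + [p,q]. For instance
  ∂[2,3,4] = [3,4] − [2,4] + [2,3],
  ∂[0,3,4] = [3,4] − [0,4] + [0,3].
The resulting 21×14 matrix has rank 13, and its Smith normal form has invariant factors (1,1,1,1,1,1,1,1,1,1,1,1,1).

Computing H_k = (kernel of ∂_k) / (image of ∂_{k+1}):

  H_0: rank C_0 − rank ∂_1 = 7 − 6 = 1, and the invariant factors of ∂_1 are all 1, so H_0 ≅ Z.
  H_1: rank ker ∂_1 − rank ∂_2 = (21 − 6) − 13 = 2, and the invariant factors of ∂_2 are all 1, so H_1 ≅ Z^2.
  H_2: rank ker ∂_2 − rank ∂_3 = (14 − 13) − 0 = 1, and there is no ∂_3, so H_2 ≅ Z.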